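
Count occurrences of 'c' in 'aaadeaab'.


Scanning 'aaadeaab' for 'c':
  No matches found.
Total occurrences of 'c': 0

0


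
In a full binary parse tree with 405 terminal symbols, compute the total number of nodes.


Leaf nodes (terminals): 405
Internal nodes = n - 1 = 405 - 1 = 404
Total = leaves + internal = 405 + 404 = 809

809


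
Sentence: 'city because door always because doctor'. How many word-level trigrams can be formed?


Word trigrams from [6] words:
  Trigram 1: (city because door)
  Trigram 2: (because door always)
  Trigram 3: (door always because)
  Trigram 4: (always because doctor)
Total word trigrams: 6 - 2 = 4

4


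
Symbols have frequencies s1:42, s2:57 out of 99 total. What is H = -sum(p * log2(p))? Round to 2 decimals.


Computing entropy H = -sum(p_i * log2(p_i)):
  s1: p = 42/99 = 0.4242, -p*log2(p) = 0.5248
  s2: p = 57/99 = 0.5758, -p*log2(p) = 0.4586
H = sum of terms = 0.9834
Rounded to 2 decimals: 0.98

0.98


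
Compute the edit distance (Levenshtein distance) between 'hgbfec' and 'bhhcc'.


Building DP table for s1='hgbfec' (len 6) and s2='bhhcc' (len 5):
       b  h  h  c  c
    0  1  2  3  4  5
  h 1  1  1  2  3  4
  g 2  2  2  2  3  4
  b 3  2  3  3  3  4
  f 4  3  3  4  4  4
  e 5  4  4  4  5  5
  c 6  5  5  5  4  5
Edit distance = dp[6][5] = 5

5


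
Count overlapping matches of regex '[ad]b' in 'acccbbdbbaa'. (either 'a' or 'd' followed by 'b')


Pattern: [ad]b means either 'a' or 'd' followed by 'b'.
Scanning 'acccbbdbbaa' position-by-position:
  Pos 0: window 'ac' -> no
  Pos 1: window 'cc' -> no
  Pos 2: window 'cc' -> no
  Pos 3: window 'cb' -> no
  Pos 4: window 'bb' -> no
  Pos 5: window 'bd' -> no
  Pos 6: window 'db' -> MATCH
  Pos 7: window 'bb' -> no
  Pos 8: window 'ba' -> no
  Pos 9: window 'aa' -> no
  Pos 10: window 'a' -> no
Total matches: 1

1


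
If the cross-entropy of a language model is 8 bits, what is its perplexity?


Perplexity formula: PP = 2^H
H = 8
PP = 2^8
Steps: 2^1 = 2, 2^2 = 4, 2^3 = 8, 2^4 = 16, 2^5 = 32, 2^6 = 64, 2^7 = 128, 2^8 = 256
PP = 256

256


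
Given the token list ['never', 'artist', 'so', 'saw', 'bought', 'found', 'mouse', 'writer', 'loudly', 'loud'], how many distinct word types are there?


Listing all tokens and tracking unique types:
  Token 1: 'never' -> NEW (unique so far: 1)
  Token 2: 'artist' -> NEW (unique so far: 2)
  Token 3: 'so' -> NEW (unique so far: 3)
  Token 4: 'saw' -> NEW (unique so far: 4)
  Token 5: 'bought' -> NEW (unique so far: 5)
  Token 6: 'found' -> NEW (unique so far: 6)
  Token 7: 'mouse' -> NEW (unique so far: 7)
  Token 8: 'writer' -> NEW (unique so far: 8)
  Token 9: 'loudly' -> NEW (unique so far: 9)
  Token 10: 'loud' -> NEW (unique so far: 10)
Unique types: ('artist', 'bought', 'found', 'loud', 'loudly', 'mouse', 'never', 'saw', 'so', 'writer')
Vocabulary size: 10

10


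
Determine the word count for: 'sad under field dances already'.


Counting words by splitting on spaces:
  Word 1: 'sad'
  Word 2: 'under'
  Word 3: 'field'
  Word 4: 'dances'
  Word 5: 'already'
Total words: 5

5


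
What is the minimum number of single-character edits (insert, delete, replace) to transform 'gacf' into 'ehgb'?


Building DP table for s1='gacf' (len 4) and s2='ehgb' (len 4):
       e  h  g  b
    0  1  2  3  4
  g 1  1  2  2  3
  a 2  2  2  3  3
  c 3  3  3  3  4
  f 4  4  4  4  4
Edit distance = dp[4][4] = 4

4


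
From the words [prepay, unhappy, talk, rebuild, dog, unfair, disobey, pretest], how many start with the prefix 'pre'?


Checking each word for prefix 'pre':
  'prepay' -> YES, starts with 'pre' (count: 1)
  'unhappy' -> no (count: 1)
  'talk' -> no (count: 1)
  'rebuild' -> no (count: 1)
  'dog' -> no (count: 1)
  'unfair' -> no (count: 1)
  'disobey' -> no (count: 1)
  'pretest' -> YES, starts with 'pre' (count: 2)
Total with prefix 'pre': 2

2


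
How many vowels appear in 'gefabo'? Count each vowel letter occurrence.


Scanning each character of 'gefabo':
  Position 1: 'g' -> consonant (running count: 0)
  Position 2: 'e' -> vowel (running count: 1)
  Position 3: 'f' -> consonant (running count: 1)
  Position 4: 'a' -> vowel (running count: 2)
  Position 5: 'b' -> consonant (running count: 2)
  Position 6: 'o' -> vowel (running count: 3)
Total vowels: 3

3


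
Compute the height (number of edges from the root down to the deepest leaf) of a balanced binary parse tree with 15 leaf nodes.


In a balanced binary tree with n leaves the deepest leaf is ceil(log2(n)) edges below the root.
log2(15) = 3.9069
ceil(3.9069) = 4
height (edges) = 4

4


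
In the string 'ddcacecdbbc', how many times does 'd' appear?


Scanning 'ddcacecdbbc' for 'd':
  Position 0: 'd' -> MATCH (count: 1)
  Position 1: 'd' -> MATCH (count: 2)
  Position 7: 'd' -> MATCH (count: 3)
Total occurrences of 'd': 3

3


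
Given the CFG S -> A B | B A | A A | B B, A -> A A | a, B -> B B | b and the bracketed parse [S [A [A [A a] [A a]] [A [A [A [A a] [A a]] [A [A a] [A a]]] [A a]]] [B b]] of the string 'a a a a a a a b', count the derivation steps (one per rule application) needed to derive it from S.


Every bracketed nonterminal node [X ...] in the tree is produced by exactly one rule application.
Reading the tree off as a leftmost derivation:
  Step 1: S  =>  A B   (applied S -> A B)
  Step 2: A B  =>  A A B   (applied A -> A A)
  Step 3: A A B  =>  A A A B   (applied A -> A A)
  Step 4: A A A B  =>  a A A B   (applied A -> a)
  Step 5: a A A B  =>  a a A B   (applied A -> a)
  Step 6: a a A B  =>  a a A A B   (applied A -> A A)
  Step 7: a a A A B  =>  a a A A A B   (applied A -> A A)
  Step 8: a a A A A B  =>  a a A A A A B   (applied A -> A A)
  Step 9: a a A A A A B  =>  a a a A A A B   (applied A -> a)
  Step 10: a a a A A A B  =>  a a a a A A B   (applied A -> a)
  Step 11: a a a a A A B  =>  a a a a A A A B   (applied A -> A A)
  Step 12: a a a a A A A B  =>  a a a a a A A B   (applied A -> a)
  Step 13: a a a a a A A B  =>  a a a a a a A B   (applied A -> a)
  Step 14: a a a a a a A B  =>  a a a a a a a B   (applied A -> a)
  Step 15: a a a a a a a B  =>  a a a a a a a b   (applied B -> b)
Final yield: a a a a a a a b
Total rewrite steps: 15

15


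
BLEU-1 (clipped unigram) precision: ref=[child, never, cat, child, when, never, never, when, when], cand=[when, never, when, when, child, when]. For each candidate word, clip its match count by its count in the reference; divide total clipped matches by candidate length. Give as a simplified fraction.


Reference word counts: {'cat': 1, 'child': 2, 'never': 3, 'when': 3}
Checking each candidate word (with clipping):
  'when' -> in reference (ref count 3, used 1/3) -> match (matches: 1)
  'never' -> in reference (ref count 3, used 1/3) -> match (matches: 2)
  'when' -> in reference (ref count 3, used 2/3) -> match (matches: 3)
  'when' -> in reference (ref count 3, used 3/3) -> match (matches: 4)
  'child' -> in reference (ref count 2, used 1/2) -> match (matches: 5)
  'when' -> ref count 3 already used up (3/3) -> clipped, no match (matches: 5)
Clipped matches: 5, Candidate length: 6
Precision = 5/6

5/6


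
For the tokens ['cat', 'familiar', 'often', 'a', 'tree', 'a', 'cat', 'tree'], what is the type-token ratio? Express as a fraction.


Tokens: 8
Unique types: ('a', 'cat', 'familiar', 'often', 'tree') = 5
TTR = 5/8
Already in lowest terms.

5/8


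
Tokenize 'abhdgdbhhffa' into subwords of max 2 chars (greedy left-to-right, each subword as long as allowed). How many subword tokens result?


'abhdgdbhhffa' has 12 characters.
Chunking with max size 2:
  Chunk 1: 'ab' (positions 0-1)
  Chunk 2: 'hd' (positions 2-3)
  Chunk 3: 'gd' (positions 4-5)
  Chunk 4: 'bh' (positions 6-7)
  Chunk 5: 'hf' (positions 8-9)
  Chunk 6: 'fa' (positions 10-11)
Total chunks: ceil(12 / 2) = 6

6


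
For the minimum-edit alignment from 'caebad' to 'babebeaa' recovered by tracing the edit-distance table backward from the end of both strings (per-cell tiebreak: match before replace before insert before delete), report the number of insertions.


Edit distance = 4. Backtracking from cell (6, 8) with preference match > replace > insert > delete,
then listing the resulting alignment 'caebad' -> 'babebeaa' left to right:
  Step 1: replace c->b
  Step 2: keep 'a'
  Step 3: insert 'b' [insertion #1]
  Step 4: keep 'e'
  Step 5: keep 'b'
  Step 6: insert 'e' [insertion #2]
  Step 7: keep 'a'
  Step 8: replace d->a
Total insertions: 2

2


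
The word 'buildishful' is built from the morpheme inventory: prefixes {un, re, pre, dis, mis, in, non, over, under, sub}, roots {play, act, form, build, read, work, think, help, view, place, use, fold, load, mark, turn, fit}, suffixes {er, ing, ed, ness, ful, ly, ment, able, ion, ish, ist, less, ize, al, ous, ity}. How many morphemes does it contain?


Segmenting 'buildishful' against the inventory:
  'build' -> root (morpheme 1)
  'ish' -> suffix (morpheme 2)
  'ful' -> suffix (morpheme 3)
Total morphemes: 3

3


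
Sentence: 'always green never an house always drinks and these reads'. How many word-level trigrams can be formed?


Word trigrams from [10] words:
  Trigram 1: (always green never)
  Trigram 2: (green never an)
  Trigram 3: (never an house)
  Trigram 4: (an house always)
  Trigram 5: (house always drinks)
  Trigram 6: (always drinks and)
  Trigram 7: (drinks and these)
  Trigram 8: (and these reads)
Total word trigrams: 10 - 2 = 8

8


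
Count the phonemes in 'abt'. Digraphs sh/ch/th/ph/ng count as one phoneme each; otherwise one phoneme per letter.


Parsing 'abt' greedily, digraphs first:
  'a' -> vowel phoneme (phonemes so far: 1)
  'b' -> consonant phoneme (phonemes so far: 2)
  't' -> consonant phoneme (phonemes so far: 3)
Total phonemes: 3

3


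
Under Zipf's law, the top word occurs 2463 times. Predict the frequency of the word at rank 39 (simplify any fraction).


Zipf's law: freq(rank) = f1 / rank
f1 = 2463, rank = 39
freq = 2463 / 39
GCD(2463, 39) = 3
Simplified: 821/13

821/13


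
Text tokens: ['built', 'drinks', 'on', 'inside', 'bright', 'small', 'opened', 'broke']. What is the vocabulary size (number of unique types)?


Listing all tokens and tracking unique types:
  Token 1: 'built' -> NEW (unique so far: 1)
  Token 2: 'drinks' -> NEW (unique so far: 2)
  Token 3: 'on' -> NEW (unique so far: 3)
  Token 4: 'inside' -> NEW (unique so far: 4)
  Token 5: 'bright' -> NEW (unique so far: 5)
  Token 6: 'small' -> NEW (unique so far: 6)
  Token 7: 'opened' -> NEW (unique so far: 7)
  Token 8: 'broke' -> NEW (unique so far: 8)
Unique types: ('bright', 'broke', 'built', 'drinks', 'inside', 'on', 'opened', 'small')
Vocabulary size: 8

8


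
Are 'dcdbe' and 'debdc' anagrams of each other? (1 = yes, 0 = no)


Sort characters of 'dcdbe': 'bcdde'
Sort characters of 'debdc': 'bcdde'
Sorted forms match -> they ARE anagrams
Result: 1

1


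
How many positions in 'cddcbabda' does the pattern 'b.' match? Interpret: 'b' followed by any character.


Pattern: b. means 'b' followed by any character.
Scanning 'cddcbabda' position-by-position:
  Pos 0: window 'cd' -> no
  Pos 1: window 'dd' -> no
  Pos 2: window 'dc' -> no
  Pos 3: window 'cb' -> no
  Pos 4: window 'ba' -> MATCH
  Pos 5: window 'ab' -> no
  Pos 6: window 'bd' -> MATCH
  Pos 7: window 'da' -> no
  Pos 8: window 'a' -> no
Total matches: 2

2


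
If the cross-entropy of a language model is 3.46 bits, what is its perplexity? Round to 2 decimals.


Perplexity formula: PP = 2^H
H = 3.46
PP = 2^3.46
Decompose: 2^3.46 = 2^3 * 2^0.46
2^3 = 8, 2^0.46 ~ 1.3755418
PP ~ 8 * 1.3755418 = 11.0043344
Rounded to 2 decimals: 11.00

11.00


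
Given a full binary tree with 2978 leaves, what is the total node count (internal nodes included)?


Leaf nodes (terminals): 2978
Internal nodes = n - 1 = 2978 - 1 = 2977
Total = leaves + internal = 2978 + 2977 = 5955

5955


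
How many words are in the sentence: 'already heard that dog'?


Counting words by splitting on spaces:
  Word 1: 'already'
  Word 2: 'heard'
  Word 3: 'that'
  Word 4: 'dog'
Total words: 4

4


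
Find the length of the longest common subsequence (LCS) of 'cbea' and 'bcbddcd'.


DP table for LCS of 'cbea' and 'bcbddcd':
       b  c  b  d  d  c  d
    0  0  0  0  0  0  0  0
  c 0  0  1  1  1  1  1  1
  b 0  1  1  2  2  2  2  2
  e 0  1  1  2  2  2  2  2
  a 0  1  1  2  2  2  2  2
LCS: 'cb'
LCS length = 2

2


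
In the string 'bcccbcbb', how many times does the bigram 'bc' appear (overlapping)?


Scanning 'bcccbcbb' for bigram 'bc':
  Position 0: 'bc' -> MATCH
  Position 1: 'cc' -> no
  Position 2: 'cc' -> no
  Position 3: 'cb' -> no
  Position 4: 'bc' -> MATCH
  Position 5: 'cb' -> no
  Position 6: 'bb' -> no
Total matches: 2

2


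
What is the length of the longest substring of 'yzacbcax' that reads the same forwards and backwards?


Scanning 'yzacbcax' for palindromic substrings.
Substring at positions 2-6: 'acbca'.
Check: reverse('acbca') = 'acbca' -> palindrome confirmed.
Neighbouring characters ('z' / 'x') break symmetry, so it cannot extend further.
No longer palindromic substring exists; longest length = 5

5


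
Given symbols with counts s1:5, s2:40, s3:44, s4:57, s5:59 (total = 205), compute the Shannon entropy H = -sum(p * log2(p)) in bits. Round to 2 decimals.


Computing entropy H = -sum(p_i * log2(p_i)):
  s1: p = 5/205 = 0.0244, -p*log2(p) = 0.1307
  s2: p = 40/205 = 0.1951, -p*log2(p) = 0.4600
  s3: p = 44/205 = 0.2146, -p*log2(p) = 0.4765
  s4: p = 57/205 = 0.2780, -p*log2(p) = 0.5134
  s5: p = 59/205 = 0.2878, -p*log2(p) = 0.5171
H = sum of terms = 2.0977
Rounded to 2 decimals: 2.10

2.10


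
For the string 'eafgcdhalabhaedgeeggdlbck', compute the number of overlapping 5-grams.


String 'eafgcdhalabhaedgeeggdlbck' has length L = 25.
Number of overlapping n-grams = L - n + 1
Substituting: 25 - 5 + 1 = 21

21


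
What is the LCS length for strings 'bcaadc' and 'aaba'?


DP table for LCS of 'bcaadc' and 'aaba':
       a  a  b  a
    0  0  0  0  0
  b 0  0  0  1  1
  c 0  0  0  1  1
  a 0  1  1  1  2
  a 0  1  2  2  2
  d 0  1  2  2  2
  c 0  1  2  2  2
LCS: 'ba'
LCS length = 2

2


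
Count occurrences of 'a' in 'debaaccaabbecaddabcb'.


Scanning 'debaaccaabbecaddabcb' for 'a':
  Position 3: 'a' -> MATCH (count: 1)
  Position 4: 'a' -> MATCH (count: 2)
  Position 7: 'a' -> MATCH (count: 3)
  Position 8: 'a' -> MATCH (count: 4)
  Position 13: 'a' -> MATCH (count: 5)
  Position 16: 'a' -> MATCH (count: 6)
Total occurrences of 'a': 6

6


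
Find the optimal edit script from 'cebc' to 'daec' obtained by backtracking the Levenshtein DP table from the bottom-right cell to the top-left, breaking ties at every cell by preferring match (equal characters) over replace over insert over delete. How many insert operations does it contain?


Edit distance = 3. Backtracking from cell (4, 4) with preference match > replace > insert > delete,
then listing the resulting alignment 'cebc' -> 'daec' left to right:
  Step 1: replace c->d
  Step 2: replace e->a
  Step 3: replace b->e
  Step 4: keep 'c'
Total insertions: 0

0


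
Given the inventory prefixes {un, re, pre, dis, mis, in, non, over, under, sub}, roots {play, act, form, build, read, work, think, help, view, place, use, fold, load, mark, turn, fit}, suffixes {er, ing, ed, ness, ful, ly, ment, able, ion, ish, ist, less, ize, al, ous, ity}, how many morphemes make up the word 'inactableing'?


Segmenting 'inactableing' against the inventory:
  'in' -> prefix (morpheme 1)
  'act' -> root (morpheme 2)
  'able' -> suffix (morpheme 3)
  'ing' -> suffix (morpheme 4)
Total morphemes: 4

4


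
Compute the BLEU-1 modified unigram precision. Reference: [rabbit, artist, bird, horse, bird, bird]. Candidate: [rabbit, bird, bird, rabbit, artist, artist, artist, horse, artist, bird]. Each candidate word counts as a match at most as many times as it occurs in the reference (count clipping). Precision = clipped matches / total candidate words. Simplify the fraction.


Reference word counts: {'artist': 1, 'bird': 3, 'horse': 1, 'rabbit': 1}
Checking each candidate word (with clipping):
  'rabbit' -> in reference (ref count 1, used 1/1) -> match (matches: 1)
  'bird' -> in reference (ref count 3, used 1/3) -> match (matches: 2)
  'bird' -> in reference (ref count 3, used 2/3) -> match (matches: 3)
  'rabbit' -> ref count 1 already used up (1/1) -> clipped, no match (matches: 3)
  'artist' -> in reference (ref count 1, used 1/1) -> match (matches: 4)
  'artist' -> ref count 1 already used up (1/1) -> clipped, no match (matches: 4)
  'artist' -> ref count 1 already used up (1/1) -> clipped, no match (matches: 4)
  'horse' -> in reference (ref count 1, used 1/1) -> match (matches: 5)
  'artist' -> ref count 1 already used up (1/1) -> clipped, no match (matches: 5)
  'bird' -> in reference (ref count 3, used 3/3) -> match (matches: 6)
Clipped matches: 6, Candidate length: 10
Precision = 6/10 = 3/5

3/5


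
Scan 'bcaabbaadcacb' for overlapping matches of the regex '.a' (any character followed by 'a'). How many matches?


Pattern: .a means any character followed by 'a'.
Scanning 'bcaabbaadcacb' position-by-position:
  Pos 0: window 'bc' -> no
  Pos 1: window 'ca' -> MATCH
  Pos 2: window 'aa' -> MATCH
  Pos 3: window 'ab' -> no
  Pos 4: window 'bb' -> no
  Pos 5: window 'ba' -> MATCH
  Pos 6: window 'aa' -> MATCH
  Pos 7: window 'ad' -> no
  Pos 8: window 'dc' -> no
  Pos 9: window 'ca' -> MATCH
  Pos 10: window 'ac' -> no
  Pos 11: window 'cb' -> no
  Pos 12: window 'b' -> no
Total matches: 5

5


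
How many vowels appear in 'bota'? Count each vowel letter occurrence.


Scanning each character of 'bota':
  Position 1: 'b' -> consonant (running count: 0)
  Position 2: 'o' -> vowel (running count: 1)
  Position 3: 't' -> consonant (running count: 1)
  Position 4: 'a' -> vowel (running count: 2)
Total vowels: 2

2


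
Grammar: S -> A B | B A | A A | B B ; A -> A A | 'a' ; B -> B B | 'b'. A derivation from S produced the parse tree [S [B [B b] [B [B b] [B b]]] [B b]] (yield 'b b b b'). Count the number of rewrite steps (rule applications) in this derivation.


Every bracketed nonterminal node [X ...] in the tree is produced by exactly one rule application.
Reading the tree off as a leftmost derivation:
  Step 1: S  =>  B B   (applied S -> B B)
  Step 2: B B  =>  B B B   (applied B -> B B)
  Step 3: B B B  =>  b B B   (applied B -> b)
  Step 4: b B B  =>  b B B B   (applied B -> B B)
  Step 5: b B B B  =>  b b B B   (applied B -> b)
  Step 6: b b B B  =>  b b b B   (applied B -> b)
  Step 7: b b b B  =>  b b b b   (applied B -> b)
Final yield: b b b b
Total rewrite steps: 7

7


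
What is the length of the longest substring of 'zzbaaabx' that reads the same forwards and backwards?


Scanning 'zzbaaabx' for palindromic substrings.
Substring at positions 2-6: 'baaab'.
Check: reverse('baaab') = 'baaab' -> palindrome confirmed.
Neighbouring characters ('z' / 'x') break symmetry, so it cannot extend further.
No longer palindromic substring exists; longest length = 5

5


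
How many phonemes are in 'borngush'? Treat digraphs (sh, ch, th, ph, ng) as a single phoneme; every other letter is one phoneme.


Parsing 'borngush' greedily, digraphs first:
  'b' -> consonant phoneme (phonemes so far: 1)
  'o' -> vowel phoneme (phonemes so far: 2)
  'r' -> consonant phoneme (phonemes so far: 3)
  'ng' -> digraph (1 consonant phoneme) (phonemes so far: 4)
  'u' -> vowel phoneme (phonemes so far: 5)
  'sh' -> digraph (1 consonant phoneme) (phonemes so far: 6)
Total phonemes: 6

6


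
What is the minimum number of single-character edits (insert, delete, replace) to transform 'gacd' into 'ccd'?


Building DP table for s1='gacd' (len 4) and s2='ccd' (len 3):
       c  c  d
    0  1  2  3
  g 1  1  2  3
  a 2  2  2  3
  c 3  2  2  3
  d 4  3  3  2
Edit distance = dp[4][3] = 2

2


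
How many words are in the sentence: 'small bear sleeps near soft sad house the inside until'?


Counting words by splitting on spaces:
  Word 1: 'small'
  Word 2: 'bear'
  Word 3: 'sleeps'
  Word 4: 'near'
  Word 5: 'soft'
  Word 6: 'sad'
  Word 7: 'house'
  Word 8: 'the'
  Word 9: 'inside'
  Word 10: 'until'
Total words: 10

10


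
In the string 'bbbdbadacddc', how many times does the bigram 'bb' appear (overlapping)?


Scanning 'bbbdbadacddc' for bigram 'bb':
  Position 0: 'bb' -> MATCH
  Position 1: 'bb' -> MATCH
  Position 2: 'bd' -> no
  Position 3: 'db' -> no
  Position 4: 'ba' -> no
  Position 5: 'ad' -> no
  Position 6: 'da' -> no
  Position 7: 'ac' -> no
  Position 8: 'cd' -> no
  Position 9: 'dd' -> no
  Position 10: 'dc' -> no
Total matches: 2

2


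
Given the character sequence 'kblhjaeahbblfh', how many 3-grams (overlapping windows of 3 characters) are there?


String 'kblhjaeahbblfh' has length L = 14.
Number of overlapping n-grams = L - n + 1
Substituting: 14 - 3 + 1 = 12

12


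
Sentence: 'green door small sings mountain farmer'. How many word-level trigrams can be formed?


Word trigrams from [6] words:
  Trigram 1: (green door small)
  Trigram 2: (door small sings)
  Trigram 3: (small sings mountain)
  Trigram 4: (sings mountain farmer)
Total word trigrams: 6 - 2 = 4

4


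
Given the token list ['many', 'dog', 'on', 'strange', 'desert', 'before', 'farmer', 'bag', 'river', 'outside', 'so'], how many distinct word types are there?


Listing all tokens and tracking unique types:
  Token 1: 'many' -> NEW (unique so far: 1)
  Token 2: 'dog' -> NEW (unique so far: 2)
  Token 3: 'on' -> NEW (unique so far: 3)
  Token 4: 'strange' -> NEW (unique so far: 4)
  Token 5: 'desert' -> NEW (unique so far: 5)
  Token 6: 'before' -> NEW (unique so far: 6)
  Token 7: 'farmer' -> NEW (unique so far: 7)
  Token 8: 'bag' -> NEW (unique so far: 8)
  Token 9: 'river' -> NEW (unique so far: 9)
  Token 10: 'outside' -> NEW (unique so far: 10)
  Token 11: 'so' -> NEW (unique so far: 11)
Unique types: ('bag', 'before', 'desert', 'dog', 'farmer', 'many', 'on', 'outside', 'river', 'so', 'strange')
Vocabulary size: 11

11


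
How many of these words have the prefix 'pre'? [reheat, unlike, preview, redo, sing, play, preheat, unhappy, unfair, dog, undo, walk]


Checking each word for prefix 'pre':
  'reheat' -> no (count: 0)
  'unlike' -> no (count: 0)
  'preview' -> YES, starts with 'pre' (count: 1)
  'redo' -> no (count: 1)
  'sing' -> no (count: 1)
  'play' -> no (count: 1)
  'preheat' -> YES, starts with 'pre' (count: 2)
  'unhappy' -> no (count: 2)
  'unfair' -> no (count: 2)
  'dog' -> no (count: 2)
  'undo' -> no (count: 2)
  'walk' -> no (count: 2)
Total with prefix 'pre': 2

2


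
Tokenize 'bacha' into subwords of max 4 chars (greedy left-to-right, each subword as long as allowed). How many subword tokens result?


'bacha' has 5 characters.
Chunking with max size 4:
  Chunk 1: 'bach' (positions 0-3)
  Chunk 2: 'a' (positions 4-4)
Total chunks: ceil(5 / 4) = 2

2


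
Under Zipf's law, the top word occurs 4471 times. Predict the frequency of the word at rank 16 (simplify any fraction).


Zipf's law: freq(rank) = f1 / rank
f1 = 4471, rank = 16
freq = 4471 / 16
GCD(4471, 16) = 1
Simplified: 4471/16

4471/16


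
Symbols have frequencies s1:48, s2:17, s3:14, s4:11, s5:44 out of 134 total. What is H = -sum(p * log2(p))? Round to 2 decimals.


Computing entropy H = -sum(p_i * log2(p_i)):
  s1: p = 48/134 = 0.3582, -p*log2(p) = 0.5306
  s2: p = 17/134 = 0.1269, -p*log2(p) = 0.3779
  s3: p = 14/134 = 0.1045, -p*log2(p) = 0.3405
  s4: p = 11/134 = 0.0821, -p*log2(p) = 0.2961
  s5: p = 44/134 = 0.3284, -p*log2(p) = 0.5276
H = sum of terms = 2.0727
Rounded to 2 decimals: 2.07

2.07


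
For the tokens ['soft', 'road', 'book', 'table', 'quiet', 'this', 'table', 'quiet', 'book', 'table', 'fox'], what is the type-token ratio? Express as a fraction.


Tokens: 11
Unique types: ('book', 'fox', 'quiet', 'road', 'soft', 'table', 'this') = 7
TTR = 7/11
Already in lowest terms.

7/11


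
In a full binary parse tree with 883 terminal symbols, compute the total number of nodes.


Leaf nodes (terminals): 883
Internal nodes = n - 1 = 883 - 1 = 882
Total = leaves + internal = 883 + 882 = 1765

1765


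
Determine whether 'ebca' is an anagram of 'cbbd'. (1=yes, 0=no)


Sort characters of 'ebca': 'abce'
Sort characters of 'cbbd': 'bbcd'
Sorted forms differ -> they are NOT anagrams
Result: 0

0


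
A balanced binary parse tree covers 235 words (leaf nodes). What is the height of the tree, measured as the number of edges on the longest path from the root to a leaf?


In a balanced binary tree with n leaves the deepest leaf is ceil(log2(n)) edges below the root.
log2(235) = 7.8765
ceil(7.8765) = 8
height (edges) = 8

8


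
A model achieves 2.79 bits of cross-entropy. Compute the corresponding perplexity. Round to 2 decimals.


Perplexity formula: PP = 2^H
H = 2.79
PP = 2^2.79
Decompose: 2^2.79 = 2^2 * 2^0.79
2^2 = 4, 2^0.79 ~ 1.7290745
PP ~ 4 * 1.7290745 = 6.9162980
Rounded to 2 decimals: 6.92

6.92


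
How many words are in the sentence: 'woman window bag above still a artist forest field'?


Counting words by splitting on spaces:
  Word 1: 'woman'
  Word 2: 'window'
  Word 3: 'bag'
  Word 4: 'above'
  Word 5: 'still'
  Word 6: 'a'
  Word 7: 'artist'
  Word 8: 'forest'
  Word 9: 'field'
Total words: 9

9


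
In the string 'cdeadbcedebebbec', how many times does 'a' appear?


Scanning 'cdeadbcedebebbec' for 'a':
  Position 3: 'a' -> MATCH (count: 1)
Total occurrences of 'a': 1

1


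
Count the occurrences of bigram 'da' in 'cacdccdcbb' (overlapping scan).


Scanning 'cacdccdcbb' for bigram 'da':
  Position 0: 'ca' -> no
  Position 1: 'ac' -> no
  Position 2: 'cd' -> no
  Position 3: 'dc' -> no
  Position 4: 'cc' -> no
  Position 5: 'cd' -> no
  Position 6: 'dc' -> no
  Position 7: 'cb' -> no
  Position 8: 'bb' -> no
Total matches: 0

0


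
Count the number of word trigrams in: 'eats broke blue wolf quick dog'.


Word trigrams from [6] words:
  Trigram 1: (eats broke blue)
  Trigram 2: (broke blue wolf)
  Trigram 3: (blue wolf quick)
  Trigram 4: (wolf quick dog)
Total word trigrams: 6 - 2 = 4

4


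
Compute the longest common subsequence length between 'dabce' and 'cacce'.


DP table for LCS of 'dabce' and 'cacce':
       c  a  c  c  e
    0  0  0  0  0  0
  d 0  0  0  0  0  0
  a 0  0  1  1  1  1
  b 0  0  1  1  1  1
  c 0  1  1  2  2  2
  e 0  1  1  2  2  3
LCS: 'ace'
LCS length = 3

3


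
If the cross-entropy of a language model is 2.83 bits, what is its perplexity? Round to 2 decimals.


Perplexity formula: PP = 2^H
H = 2.83
PP = 2^2.83
Decompose: 2^2.83 = 2^2 * 2^0.83
2^2 = 4, 2^0.83 ~ 1.7776854
PP ~ 4 * 1.7776854 = 7.1107416
Rounded to 2 decimals: 7.11

7.11


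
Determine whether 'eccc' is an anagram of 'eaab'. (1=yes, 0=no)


Sort characters of 'eccc': 'ccce'
Sort characters of 'eaab': 'aabe'
Sorted forms differ -> they are NOT anagrams
Result: 0

0


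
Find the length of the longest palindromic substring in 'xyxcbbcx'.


Scanning 'xyxcbbcx' for palindromic substrings.
Substring at positions 2-7: 'xcbbcx'.
Check: reverse('xcbbcx') = 'xcbbcx' -> palindrome confirmed.
Neighbouring characters ('y' / '-') break symmetry, so it cannot extend further.
No longer palindromic substring exists; longest length = 6

6


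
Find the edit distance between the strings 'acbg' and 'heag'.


Building DP table for s1='acbg' (len 4) and s2='heag' (len 4):
       h  e  a  g
    0  1  2  3  4
  a 1  1  2  2  3
  c 2  2  2  3  3
  b 3  3  3  3  4
  g 4  4  4  4  3
Edit distance = dp[4][4] = 3

3


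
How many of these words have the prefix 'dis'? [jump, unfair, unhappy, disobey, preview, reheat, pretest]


Checking each word for prefix 'dis':
  'jump' -> no (count: 0)
  'unfair' -> no (count: 0)
  'unhappy' -> no (count: 0)
  'disobey' -> YES, starts with 'dis' (count: 1)
  'preview' -> no (count: 1)
  'reheat' -> no (count: 1)
  'pretest' -> no (count: 1)
Total with prefix 'dis': 1

1


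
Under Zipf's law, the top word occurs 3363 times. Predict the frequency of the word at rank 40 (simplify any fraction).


Zipf's law: freq(rank) = f1 / rank
f1 = 3363, rank = 40
freq = 3363 / 40
GCD(3363, 40) = 1
Simplified: 3363/40

3363/40


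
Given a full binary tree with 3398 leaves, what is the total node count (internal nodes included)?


Leaf nodes (terminals): 3398
Internal nodes = n - 1 = 3398 - 1 = 3397
Total = leaves + internal = 3398 + 3397 = 6795

6795


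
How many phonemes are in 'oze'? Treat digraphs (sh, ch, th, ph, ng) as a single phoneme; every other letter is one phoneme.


Parsing 'oze' greedily, digraphs first:
  'o' -> vowel phoneme (phonemes so far: 1)
  'z' -> consonant phoneme (phonemes so far: 2)
  'e' -> vowel phoneme (phonemes so far: 3)
Total phonemes: 3

3


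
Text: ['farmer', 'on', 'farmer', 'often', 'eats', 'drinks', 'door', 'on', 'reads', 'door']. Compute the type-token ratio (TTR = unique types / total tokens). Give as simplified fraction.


Tokens: 10
Unique types: ('door', 'drinks', 'eats', 'farmer', 'often', 'on', 'reads') = 7
TTR = 7/10
Already in lowest terms.

7/10


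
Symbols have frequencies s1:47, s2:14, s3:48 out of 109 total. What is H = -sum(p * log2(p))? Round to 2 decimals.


Computing entropy H = -sum(p_i * log2(p_i)):
  s1: p = 47/109 = 0.4312, -p*log2(p) = 0.5233
  s2: p = 14/109 = 0.1284, -p*log2(p) = 0.3803
  s3: p = 48/109 = 0.4404, -p*log2(p) = 0.5211
H = sum of terms = 1.4247
Rounded to 2 decimals: 1.42

1.42


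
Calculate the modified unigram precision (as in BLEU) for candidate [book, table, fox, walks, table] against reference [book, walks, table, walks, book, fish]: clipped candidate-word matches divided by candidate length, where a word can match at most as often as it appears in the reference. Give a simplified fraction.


Reference word counts: {'book': 2, 'fish': 1, 'table': 1, 'walks': 2}
Checking each candidate word (with clipping):
  'book' -> in reference (ref count 2, used 1/2) -> match (matches: 1)
  'table' -> in reference (ref count 1, used 1/1) -> match (matches: 2)
  'fox' -> not in reference -> no match (matches: 2)
  'walks' -> in reference (ref count 2, used 1/2) -> match (matches: 3)
  'table' -> ref count 1 already used up (1/1) -> clipped, no match (matches: 3)
Clipped matches: 3, Candidate length: 5
Precision = 3/5

3/5


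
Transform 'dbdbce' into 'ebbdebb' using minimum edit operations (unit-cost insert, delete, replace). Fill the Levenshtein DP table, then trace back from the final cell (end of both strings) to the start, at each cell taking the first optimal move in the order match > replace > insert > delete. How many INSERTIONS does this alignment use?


Edit distance = 5. Backtracking from cell (6, 7) with preference match > replace > insert > delete,
then listing the resulting alignment 'dbdbce' -> 'ebbdebb' left to right:
  Step 1: insert 'e' [insertion #1]
  Step 2: replace d->b
  Step 3: keep 'b'
  Step 4: keep 'd'
  Step 5: replace b->e
  Step 6: replace c->b
  Step 7: replace e->b
Total insertions: 1

1


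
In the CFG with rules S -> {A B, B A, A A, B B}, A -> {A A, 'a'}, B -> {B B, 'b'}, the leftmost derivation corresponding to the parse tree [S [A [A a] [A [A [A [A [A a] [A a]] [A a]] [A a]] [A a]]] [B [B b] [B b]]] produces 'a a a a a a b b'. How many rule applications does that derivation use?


Every bracketed nonterminal node [X ...] in the tree is produced by exactly one rule application.
Reading the tree off as a leftmost derivation:
  Step 1: S  =>  A B   (applied S -> A B)
  Step 2: A B  =>  A A B   (applied A -> A A)
  Step 3: A A B  =>  a A B   (applied A -> a)
  Step 4: a A B  =>  a A A B   (applied A -> A A)
  Step 5: a A A B  =>  a A A A B   (applied A -> A A)
  Step 6: a A A A B  =>  a A A A A B   (applied A -> A A)
  Step 7: a A A A A B  =>  a A A A A A B   (applied A -> A A)
  Step 8: a A A A A A B  =>  a a A A A A B   (applied A -> a)
  Step 9: a a A A A A B  =>  a a a A A A B   (applied A -> a)
  Step 10: a a a A A A B  =>  a a a a A A B   (applied A -> a)
  Step 11: a a a a A A B  =>  a a a a a A B   (applied A -> a)
  Step 12: a a a a a A B  =>  a a a a a a B   (applied A -> a)
  Step 13: a a a a a a B  =>  a a a a a a B B   (applied B -> B B)
  Step 14: a a a a a a B B  =>  a a a a a a b B   (applied B -> b)
  Step 15: a a a a a a b B  =>  a a a a a a b b   (applied B -> b)
Final yield: a a a a a a b b
Total rewrite steps: 15

15


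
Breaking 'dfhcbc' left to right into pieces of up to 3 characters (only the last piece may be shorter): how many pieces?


'dfhcbc' has 6 characters.
Chunking with max size 3:
  Chunk 1: 'dfh' (positions 0-2)
  Chunk 2: 'cbc' (positions 3-5)
Total chunks: ceil(6 / 3) = 2

2


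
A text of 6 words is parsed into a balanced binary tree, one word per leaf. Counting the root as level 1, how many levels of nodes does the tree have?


In a balanced binary tree with n leaves the deepest leaf is ceil(log2(n)) edges below the root,
so counting node levels inclusive of root and leaves gives ceil(log2(n)) + 1 levels.
log2(6) = 2.5850
ceil(2.5850) = 3
levels = 3 + 1 = 4

4


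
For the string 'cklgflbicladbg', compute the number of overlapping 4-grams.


String 'cklgflbicladbg' has length L = 14.
Number of overlapping n-grams = L - n + 1
Substituting: 14 - 4 + 1 = 11

11


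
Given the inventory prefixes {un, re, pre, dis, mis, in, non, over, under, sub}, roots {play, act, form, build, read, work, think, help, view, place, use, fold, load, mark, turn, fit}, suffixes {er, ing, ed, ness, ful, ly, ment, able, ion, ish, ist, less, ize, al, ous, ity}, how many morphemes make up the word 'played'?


Segmenting 'played' against the inventory:
  'play' -> root (morpheme 1)
  'ed' -> suffix (morpheme 2)
Total morphemes: 2

2


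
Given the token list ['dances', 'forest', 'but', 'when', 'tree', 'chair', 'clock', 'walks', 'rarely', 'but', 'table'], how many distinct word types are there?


Listing all tokens and tracking unique types:
  Token 1: 'dances' -> NEW (unique so far: 1)
  Token 2: 'forest' -> NEW (unique so far: 2)
  Token 3: 'but' -> NEW (unique so far: 3)
  Token 4: 'when' -> NEW (unique so far: 4)
  Token 5: 'tree' -> NEW (unique so far: 5)
  Token 6: 'chair' -> NEW (unique so far: 6)
  Token 7: 'clock' -> NEW (unique so far: 7)
  Token 8: 'walks' -> NEW (unique so far: 8)
  Token 9: 'rarely' -> NEW (unique so far: 9)
  Token 10: 'but' -> duplicate (unique so far: 9)
  Token 11: 'table' -> NEW (unique so far: 10)
Unique types: ('but', 'chair', 'clock', 'dances', 'forest', 'rarely', 'table', 'tree', 'walks', 'when')
Vocabulary size: 10

10


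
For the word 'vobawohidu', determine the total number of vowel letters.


Scanning each character of 'vobawohidu':
  Position 1: 'v' -> consonant (running count: 0)
  Position 2: 'o' -> vowel (running count: 1)
  Position 3: 'b' -> consonant (running count: 1)
  Position 4: 'a' -> vowel (running count: 2)
  Position 5: 'w' -> consonant (running count: 2)
  Position 6: 'o' -> vowel (running count: 3)
  Position 7: 'h' -> consonant (running count: 3)
  Position 8: 'i' -> vowel (running count: 4)
  Position 9: 'd' -> consonant (running count: 4)
  Position 10: 'u' -> vowel (running count: 5)
Total vowels: 5

5


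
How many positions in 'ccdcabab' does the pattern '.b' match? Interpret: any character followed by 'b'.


Pattern: .b means any character followed by 'b'.
Scanning 'ccdcabab' position-by-position:
  Pos 0: window 'cc' -> no
  Pos 1: window 'cd' -> no
  Pos 2: window 'dc' -> no
  Pos 3: window 'ca' -> no
  Pos 4: window 'ab' -> MATCH
  Pos 5: window 'ba' -> no
  Pos 6: window 'ab' -> MATCH
  Pos 7: window 'b' -> no
Total matches: 2

2


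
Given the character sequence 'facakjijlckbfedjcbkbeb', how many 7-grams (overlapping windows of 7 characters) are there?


String 'facakjijlckbfedjcbkbeb' has length L = 22.
Number of overlapping n-grams = L - n + 1
Substituting: 22 - 7 + 1 = 16

16


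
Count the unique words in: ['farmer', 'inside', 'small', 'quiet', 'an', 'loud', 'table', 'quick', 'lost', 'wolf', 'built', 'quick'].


Listing all tokens and tracking unique types:
  Token 1: 'farmer' -> NEW (unique so far: 1)
  Token 2: 'inside' -> NEW (unique so far: 2)
  Token 3: 'small' -> NEW (unique so far: 3)
  Token 4: 'quiet' -> NEW (unique so far: 4)
  Token 5: 'an' -> NEW (unique so far: 5)
  Token 6: 'loud' -> NEW (unique so far: 6)
  Token 7: 'table' -> NEW (unique so far: 7)
  Token 8: 'quick' -> NEW (unique so far: 8)
  Token 9: 'lost' -> NEW (unique so far: 9)
  Token 10: 'wolf' -> NEW (unique so far: 10)
  Token 11: 'built' -> NEW (unique so far: 11)
  Token 12: 'quick' -> duplicate (unique so far: 11)
Unique types: ('an', 'built', 'farmer', 'inside', 'lost', 'loud', 'quick', 'quiet', 'small', 'table', 'wolf')
Vocabulary size: 11

11


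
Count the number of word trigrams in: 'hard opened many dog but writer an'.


Word trigrams from [7] words:
  Trigram 1: (hard opened many)
  Trigram 2: (opened many dog)
  Trigram 3: (many dog but)
  Trigram 4: (dog but writer)
  Trigram 5: (but writer an)
Total word trigrams: 7 - 2 = 5

5


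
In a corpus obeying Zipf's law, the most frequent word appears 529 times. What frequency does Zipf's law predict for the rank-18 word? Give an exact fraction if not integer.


Zipf's law: freq(rank) = f1 / rank
f1 = 529, rank = 18
freq = 529 / 18
GCD(529, 18) = 1
Simplified: 529/18

529/18


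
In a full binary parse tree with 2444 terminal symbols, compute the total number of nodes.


Leaf nodes (terminals): 2444
Internal nodes = n - 1 = 2444 - 1 = 2443
Total = leaves + internal = 2444 + 2443 = 4887

4887


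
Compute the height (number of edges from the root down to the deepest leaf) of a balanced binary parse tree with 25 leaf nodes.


In a balanced binary tree with n leaves the deepest leaf is ceil(log2(n)) edges below the root.
log2(25) = 4.6439
ceil(4.6439) = 5
height (edges) = 5

5


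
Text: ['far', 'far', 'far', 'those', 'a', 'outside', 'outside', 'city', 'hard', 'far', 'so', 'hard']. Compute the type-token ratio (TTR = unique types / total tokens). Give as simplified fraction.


Tokens: 12
Unique types: ('a', 'city', 'far', 'hard', 'outside', 'so', 'those') = 7
TTR = 7/12
Already in lowest terms.

7/12


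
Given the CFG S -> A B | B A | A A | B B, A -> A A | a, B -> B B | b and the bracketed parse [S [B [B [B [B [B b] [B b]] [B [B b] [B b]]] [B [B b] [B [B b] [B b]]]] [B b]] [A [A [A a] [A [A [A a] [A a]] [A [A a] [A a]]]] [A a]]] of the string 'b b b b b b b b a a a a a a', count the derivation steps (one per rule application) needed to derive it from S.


Every bracketed nonterminal node [X ...] in the tree is produced by exactly one rule application.
Reading the tree off as a leftmost derivation:
  Step 1: S  =>  B A   (applied S -> B A)
  Step 2: B A  =>  B B A   (applied B -> B B)
  Step 3: B B A  =>  B B B A   (applied B -> B B)
  Step 4: B B B A  =>  B B B B A   (applied B -> B B)
  Step 5: B B B B A  =>  B B B B B A   (applied B -> B B)
  Step 6: B B B B B A  =>  b B B B B A   (applied B -> b)
  Step 7: b B B B B A  =>  b b B B B A   (applied B -> b)
  Step 8: b b B B B A  =>  b b B B B B A   (applied B -> B B)
  Step 9: b b B B B B A  =>  b b b B B B A   (applied B -> b)
  Step 10: b b b B B B A  =>  b b b b B B A   (applied B -> b)
  Step 11: b b b b B B A  =>  b b b b B B B A   (applied B -> B B)
  Step 12: b b b b B B B A  =>  b b b b b B B A   (applied B -> b)
  Step 13: b b b b b B B A  =>  b b b b b B B B A   (applied B -> B B)
  Step 14: b b b b b B B B A  =>  b b b b b b B B A   (applied B -> b)
  Step 15: b b b b b b B B A  =>  b b b b b b b B A   (applied B -> b)
  Step 16: b b b b b b b B A  =>  b b b b b b b b A   (applied B -> b)
  Step 17: b b b b b b b b A  =>  b b b b b b b b A A   (applied A -> A A)
  Step 18: b b b b b b b b A A  =>  b b b b b b b b A A A   (applied A -> A A)
  Step 19: b b b b b b b b A A A  =>  b b b b b b b b a A A   (applied A -> a)
  Step 20: b b b b b b b b a A A  =>  b b b b b b b b a A A A   (applied A -> A A)
  Step 21: b b b b b b b b a A A A  =>  b b b b b b b b a A A A A   (applied A -> A A)
  Step 22: b b b b b b b b a A A A A  =>  b b b b b b b b a a A A A   (applied A -> a)
  Step 23: b b b b b b b b a a A A A  =>  b b b b b b b b a a a A A   (applied A -> a)
  Step 24: b b b b b b b b a a a A A  =>  b b b b b b b b a a a A A A   (applied A -> A A)
  Step 25: b b b b b b b b a a a A A A  =>  b b b b b b b b a a a a A A   (applied A -> a)
  Step 26: b b b b b b b b a a a a A A  =>  b b b b b b b b a a a a a A   (applied A -> a)
  Step 27: b b b b b b b b a a a a a A  =>  b b b b b b b b a a a a a a   (applied A -> a)
Final yield: b b b b b b b b a a a a a a
Total rewrite steps: 27

27
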